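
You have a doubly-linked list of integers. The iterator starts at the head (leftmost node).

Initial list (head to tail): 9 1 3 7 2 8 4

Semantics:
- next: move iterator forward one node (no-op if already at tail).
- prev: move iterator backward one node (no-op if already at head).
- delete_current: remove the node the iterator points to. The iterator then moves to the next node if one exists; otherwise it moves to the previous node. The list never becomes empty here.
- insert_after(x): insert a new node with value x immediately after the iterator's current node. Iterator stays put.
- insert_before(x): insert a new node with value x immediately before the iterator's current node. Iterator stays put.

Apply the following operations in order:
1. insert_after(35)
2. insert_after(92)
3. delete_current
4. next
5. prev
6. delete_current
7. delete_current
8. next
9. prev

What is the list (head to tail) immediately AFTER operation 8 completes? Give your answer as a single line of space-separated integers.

Answer: 1 3 7 2 8 4

Derivation:
After 1 (insert_after(35)): list=[9, 35, 1, 3, 7, 2, 8, 4] cursor@9
After 2 (insert_after(92)): list=[9, 92, 35, 1, 3, 7, 2, 8, 4] cursor@9
After 3 (delete_current): list=[92, 35, 1, 3, 7, 2, 8, 4] cursor@92
After 4 (next): list=[92, 35, 1, 3, 7, 2, 8, 4] cursor@35
After 5 (prev): list=[92, 35, 1, 3, 7, 2, 8, 4] cursor@92
After 6 (delete_current): list=[35, 1, 3, 7, 2, 8, 4] cursor@35
After 7 (delete_current): list=[1, 3, 7, 2, 8, 4] cursor@1
After 8 (next): list=[1, 3, 7, 2, 8, 4] cursor@3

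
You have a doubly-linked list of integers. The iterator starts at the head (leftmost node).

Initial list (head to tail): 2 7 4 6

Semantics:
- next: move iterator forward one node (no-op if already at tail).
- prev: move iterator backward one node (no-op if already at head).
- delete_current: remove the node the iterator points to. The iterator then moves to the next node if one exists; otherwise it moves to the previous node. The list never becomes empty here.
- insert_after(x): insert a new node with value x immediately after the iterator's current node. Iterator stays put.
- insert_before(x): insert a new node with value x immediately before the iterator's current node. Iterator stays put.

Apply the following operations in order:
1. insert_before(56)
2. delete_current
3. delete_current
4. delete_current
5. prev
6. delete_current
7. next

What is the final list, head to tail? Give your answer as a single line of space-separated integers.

Answer: 6

Derivation:
After 1 (insert_before(56)): list=[56, 2, 7, 4, 6] cursor@2
After 2 (delete_current): list=[56, 7, 4, 6] cursor@7
After 3 (delete_current): list=[56, 4, 6] cursor@4
After 4 (delete_current): list=[56, 6] cursor@6
After 5 (prev): list=[56, 6] cursor@56
After 6 (delete_current): list=[6] cursor@6
After 7 (next): list=[6] cursor@6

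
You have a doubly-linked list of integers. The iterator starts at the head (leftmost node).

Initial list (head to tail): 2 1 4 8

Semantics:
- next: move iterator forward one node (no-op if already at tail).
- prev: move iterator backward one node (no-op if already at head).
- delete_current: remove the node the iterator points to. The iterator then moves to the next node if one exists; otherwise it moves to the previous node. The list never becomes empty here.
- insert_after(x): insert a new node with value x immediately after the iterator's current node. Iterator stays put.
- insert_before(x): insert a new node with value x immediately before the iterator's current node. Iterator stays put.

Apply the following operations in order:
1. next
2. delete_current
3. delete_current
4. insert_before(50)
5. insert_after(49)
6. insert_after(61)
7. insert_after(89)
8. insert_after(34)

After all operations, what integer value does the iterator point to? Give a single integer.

After 1 (next): list=[2, 1, 4, 8] cursor@1
After 2 (delete_current): list=[2, 4, 8] cursor@4
After 3 (delete_current): list=[2, 8] cursor@8
After 4 (insert_before(50)): list=[2, 50, 8] cursor@8
After 5 (insert_after(49)): list=[2, 50, 8, 49] cursor@8
After 6 (insert_after(61)): list=[2, 50, 8, 61, 49] cursor@8
After 7 (insert_after(89)): list=[2, 50, 8, 89, 61, 49] cursor@8
After 8 (insert_after(34)): list=[2, 50, 8, 34, 89, 61, 49] cursor@8

Answer: 8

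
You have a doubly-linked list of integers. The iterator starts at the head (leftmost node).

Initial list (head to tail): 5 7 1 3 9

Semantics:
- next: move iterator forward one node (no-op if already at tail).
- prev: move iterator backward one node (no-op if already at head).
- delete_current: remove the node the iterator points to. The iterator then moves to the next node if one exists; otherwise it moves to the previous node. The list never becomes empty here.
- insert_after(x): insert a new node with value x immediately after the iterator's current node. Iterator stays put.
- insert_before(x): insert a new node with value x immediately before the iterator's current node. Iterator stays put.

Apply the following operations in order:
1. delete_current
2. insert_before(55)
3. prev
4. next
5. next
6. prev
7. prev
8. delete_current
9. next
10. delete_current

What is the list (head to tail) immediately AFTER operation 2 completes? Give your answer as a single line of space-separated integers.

Answer: 55 7 1 3 9

Derivation:
After 1 (delete_current): list=[7, 1, 3, 9] cursor@7
After 2 (insert_before(55)): list=[55, 7, 1, 3, 9] cursor@7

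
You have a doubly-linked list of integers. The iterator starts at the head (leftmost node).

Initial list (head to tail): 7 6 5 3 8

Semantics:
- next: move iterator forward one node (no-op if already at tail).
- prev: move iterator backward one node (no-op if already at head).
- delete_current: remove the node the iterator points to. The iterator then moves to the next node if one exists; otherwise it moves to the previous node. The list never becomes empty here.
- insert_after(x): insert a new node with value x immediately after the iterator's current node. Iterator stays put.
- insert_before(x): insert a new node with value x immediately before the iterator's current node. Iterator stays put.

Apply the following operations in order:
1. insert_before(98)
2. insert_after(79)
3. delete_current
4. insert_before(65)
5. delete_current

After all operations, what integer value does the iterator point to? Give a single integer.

Answer: 6

Derivation:
After 1 (insert_before(98)): list=[98, 7, 6, 5, 3, 8] cursor@7
After 2 (insert_after(79)): list=[98, 7, 79, 6, 5, 3, 8] cursor@7
After 3 (delete_current): list=[98, 79, 6, 5, 3, 8] cursor@79
After 4 (insert_before(65)): list=[98, 65, 79, 6, 5, 3, 8] cursor@79
After 5 (delete_current): list=[98, 65, 6, 5, 3, 8] cursor@6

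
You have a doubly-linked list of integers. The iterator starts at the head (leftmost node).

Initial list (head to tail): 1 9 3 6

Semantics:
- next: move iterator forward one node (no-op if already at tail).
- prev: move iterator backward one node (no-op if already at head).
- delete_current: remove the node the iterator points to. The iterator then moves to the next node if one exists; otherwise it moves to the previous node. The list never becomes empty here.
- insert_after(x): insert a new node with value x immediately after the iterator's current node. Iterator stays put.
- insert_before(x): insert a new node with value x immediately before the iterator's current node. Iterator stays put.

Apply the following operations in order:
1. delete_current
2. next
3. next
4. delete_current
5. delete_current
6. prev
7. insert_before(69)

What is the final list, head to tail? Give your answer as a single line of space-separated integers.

After 1 (delete_current): list=[9, 3, 6] cursor@9
After 2 (next): list=[9, 3, 6] cursor@3
After 3 (next): list=[9, 3, 6] cursor@6
After 4 (delete_current): list=[9, 3] cursor@3
After 5 (delete_current): list=[9] cursor@9
After 6 (prev): list=[9] cursor@9
After 7 (insert_before(69)): list=[69, 9] cursor@9

Answer: 69 9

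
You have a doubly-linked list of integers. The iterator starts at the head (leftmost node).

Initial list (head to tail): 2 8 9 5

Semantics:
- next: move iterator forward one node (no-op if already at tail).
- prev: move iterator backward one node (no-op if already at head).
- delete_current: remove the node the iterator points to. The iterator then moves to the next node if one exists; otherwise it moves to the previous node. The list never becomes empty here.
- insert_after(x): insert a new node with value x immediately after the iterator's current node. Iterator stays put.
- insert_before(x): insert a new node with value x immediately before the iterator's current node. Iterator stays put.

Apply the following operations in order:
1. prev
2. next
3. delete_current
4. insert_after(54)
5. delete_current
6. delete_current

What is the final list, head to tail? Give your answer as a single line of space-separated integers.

After 1 (prev): list=[2, 8, 9, 5] cursor@2
After 2 (next): list=[2, 8, 9, 5] cursor@8
After 3 (delete_current): list=[2, 9, 5] cursor@9
After 4 (insert_after(54)): list=[2, 9, 54, 5] cursor@9
After 5 (delete_current): list=[2, 54, 5] cursor@54
After 6 (delete_current): list=[2, 5] cursor@5

Answer: 2 5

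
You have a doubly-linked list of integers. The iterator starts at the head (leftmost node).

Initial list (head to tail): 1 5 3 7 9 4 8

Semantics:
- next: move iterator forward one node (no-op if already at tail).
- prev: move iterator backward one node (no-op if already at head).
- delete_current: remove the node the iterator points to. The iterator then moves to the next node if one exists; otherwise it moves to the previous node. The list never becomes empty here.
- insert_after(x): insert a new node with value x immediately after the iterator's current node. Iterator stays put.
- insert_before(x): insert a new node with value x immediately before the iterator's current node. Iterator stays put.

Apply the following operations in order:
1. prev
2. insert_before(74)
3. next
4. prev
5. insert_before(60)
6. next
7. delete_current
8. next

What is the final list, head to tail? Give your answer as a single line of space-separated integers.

Answer: 74 60 1 3 7 9 4 8

Derivation:
After 1 (prev): list=[1, 5, 3, 7, 9, 4, 8] cursor@1
After 2 (insert_before(74)): list=[74, 1, 5, 3, 7, 9, 4, 8] cursor@1
After 3 (next): list=[74, 1, 5, 3, 7, 9, 4, 8] cursor@5
After 4 (prev): list=[74, 1, 5, 3, 7, 9, 4, 8] cursor@1
After 5 (insert_before(60)): list=[74, 60, 1, 5, 3, 7, 9, 4, 8] cursor@1
After 6 (next): list=[74, 60, 1, 5, 3, 7, 9, 4, 8] cursor@5
After 7 (delete_current): list=[74, 60, 1, 3, 7, 9, 4, 8] cursor@3
After 8 (next): list=[74, 60, 1, 3, 7, 9, 4, 8] cursor@7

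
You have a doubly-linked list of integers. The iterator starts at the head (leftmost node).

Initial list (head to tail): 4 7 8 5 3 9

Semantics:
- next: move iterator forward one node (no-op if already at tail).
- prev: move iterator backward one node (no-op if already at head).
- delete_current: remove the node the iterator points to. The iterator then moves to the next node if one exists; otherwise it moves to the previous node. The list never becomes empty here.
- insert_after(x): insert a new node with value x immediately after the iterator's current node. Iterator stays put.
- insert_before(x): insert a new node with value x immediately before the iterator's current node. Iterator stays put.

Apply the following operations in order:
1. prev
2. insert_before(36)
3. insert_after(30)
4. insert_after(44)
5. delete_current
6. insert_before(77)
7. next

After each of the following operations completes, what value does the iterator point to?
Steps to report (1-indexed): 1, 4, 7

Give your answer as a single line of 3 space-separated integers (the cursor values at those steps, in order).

Answer: 4 4 30

Derivation:
After 1 (prev): list=[4, 7, 8, 5, 3, 9] cursor@4
After 2 (insert_before(36)): list=[36, 4, 7, 8, 5, 3, 9] cursor@4
After 3 (insert_after(30)): list=[36, 4, 30, 7, 8, 5, 3, 9] cursor@4
After 4 (insert_after(44)): list=[36, 4, 44, 30, 7, 8, 5, 3, 9] cursor@4
After 5 (delete_current): list=[36, 44, 30, 7, 8, 5, 3, 9] cursor@44
After 6 (insert_before(77)): list=[36, 77, 44, 30, 7, 8, 5, 3, 9] cursor@44
After 7 (next): list=[36, 77, 44, 30, 7, 8, 5, 3, 9] cursor@30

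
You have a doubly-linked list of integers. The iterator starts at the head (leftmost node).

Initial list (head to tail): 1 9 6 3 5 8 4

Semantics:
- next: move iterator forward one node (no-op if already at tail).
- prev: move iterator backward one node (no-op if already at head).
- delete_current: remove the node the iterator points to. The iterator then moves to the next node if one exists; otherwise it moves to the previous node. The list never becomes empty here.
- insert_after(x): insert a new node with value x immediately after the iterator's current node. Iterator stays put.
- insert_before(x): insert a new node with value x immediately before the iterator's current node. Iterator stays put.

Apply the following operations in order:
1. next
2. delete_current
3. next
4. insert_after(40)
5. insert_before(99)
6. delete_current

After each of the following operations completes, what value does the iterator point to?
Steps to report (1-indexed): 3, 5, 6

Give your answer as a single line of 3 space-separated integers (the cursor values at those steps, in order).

Answer: 3 3 40

Derivation:
After 1 (next): list=[1, 9, 6, 3, 5, 8, 4] cursor@9
After 2 (delete_current): list=[1, 6, 3, 5, 8, 4] cursor@6
After 3 (next): list=[1, 6, 3, 5, 8, 4] cursor@3
After 4 (insert_after(40)): list=[1, 6, 3, 40, 5, 8, 4] cursor@3
After 5 (insert_before(99)): list=[1, 6, 99, 3, 40, 5, 8, 4] cursor@3
After 6 (delete_current): list=[1, 6, 99, 40, 5, 8, 4] cursor@40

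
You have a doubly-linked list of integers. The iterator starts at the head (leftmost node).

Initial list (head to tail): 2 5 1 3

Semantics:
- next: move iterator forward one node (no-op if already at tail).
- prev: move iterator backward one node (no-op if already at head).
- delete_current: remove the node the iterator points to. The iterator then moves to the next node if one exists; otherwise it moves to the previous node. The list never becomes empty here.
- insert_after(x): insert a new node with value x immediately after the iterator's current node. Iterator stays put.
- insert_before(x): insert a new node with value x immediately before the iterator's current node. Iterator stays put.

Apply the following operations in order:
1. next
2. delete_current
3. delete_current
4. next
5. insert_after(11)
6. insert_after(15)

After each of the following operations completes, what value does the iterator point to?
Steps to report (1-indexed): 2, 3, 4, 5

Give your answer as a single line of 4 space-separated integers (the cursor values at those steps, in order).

Answer: 1 3 3 3

Derivation:
After 1 (next): list=[2, 5, 1, 3] cursor@5
After 2 (delete_current): list=[2, 1, 3] cursor@1
After 3 (delete_current): list=[2, 3] cursor@3
After 4 (next): list=[2, 3] cursor@3
After 5 (insert_after(11)): list=[2, 3, 11] cursor@3
After 6 (insert_after(15)): list=[2, 3, 15, 11] cursor@3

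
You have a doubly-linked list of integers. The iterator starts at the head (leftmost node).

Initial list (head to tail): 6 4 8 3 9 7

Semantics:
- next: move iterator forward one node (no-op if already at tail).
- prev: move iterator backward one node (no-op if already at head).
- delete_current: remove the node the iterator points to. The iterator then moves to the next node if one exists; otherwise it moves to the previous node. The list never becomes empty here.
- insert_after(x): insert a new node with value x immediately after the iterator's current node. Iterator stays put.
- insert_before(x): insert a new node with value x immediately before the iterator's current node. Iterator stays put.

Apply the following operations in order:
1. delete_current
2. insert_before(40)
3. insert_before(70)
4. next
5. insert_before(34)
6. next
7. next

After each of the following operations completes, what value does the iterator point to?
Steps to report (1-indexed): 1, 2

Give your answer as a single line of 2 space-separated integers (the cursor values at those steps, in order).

After 1 (delete_current): list=[4, 8, 3, 9, 7] cursor@4
After 2 (insert_before(40)): list=[40, 4, 8, 3, 9, 7] cursor@4
After 3 (insert_before(70)): list=[40, 70, 4, 8, 3, 9, 7] cursor@4
After 4 (next): list=[40, 70, 4, 8, 3, 9, 7] cursor@8
After 5 (insert_before(34)): list=[40, 70, 4, 34, 8, 3, 9, 7] cursor@8
After 6 (next): list=[40, 70, 4, 34, 8, 3, 9, 7] cursor@3
After 7 (next): list=[40, 70, 4, 34, 8, 3, 9, 7] cursor@9

Answer: 4 4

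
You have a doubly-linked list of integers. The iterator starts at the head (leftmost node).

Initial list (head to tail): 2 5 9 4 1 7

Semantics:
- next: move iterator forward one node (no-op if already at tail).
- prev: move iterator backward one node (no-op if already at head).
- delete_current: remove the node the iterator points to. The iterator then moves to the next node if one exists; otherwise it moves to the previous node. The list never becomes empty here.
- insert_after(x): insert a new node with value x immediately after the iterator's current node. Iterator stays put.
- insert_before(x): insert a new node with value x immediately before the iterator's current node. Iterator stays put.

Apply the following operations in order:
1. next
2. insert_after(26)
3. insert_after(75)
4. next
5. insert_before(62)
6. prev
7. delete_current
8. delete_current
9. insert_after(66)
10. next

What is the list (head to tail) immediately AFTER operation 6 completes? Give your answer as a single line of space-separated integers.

Answer: 2 5 62 75 26 9 4 1 7

Derivation:
After 1 (next): list=[2, 5, 9, 4, 1, 7] cursor@5
After 2 (insert_after(26)): list=[2, 5, 26, 9, 4, 1, 7] cursor@5
After 3 (insert_after(75)): list=[2, 5, 75, 26, 9, 4, 1, 7] cursor@5
After 4 (next): list=[2, 5, 75, 26, 9, 4, 1, 7] cursor@75
After 5 (insert_before(62)): list=[2, 5, 62, 75, 26, 9, 4, 1, 7] cursor@75
After 6 (prev): list=[2, 5, 62, 75, 26, 9, 4, 1, 7] cursor@62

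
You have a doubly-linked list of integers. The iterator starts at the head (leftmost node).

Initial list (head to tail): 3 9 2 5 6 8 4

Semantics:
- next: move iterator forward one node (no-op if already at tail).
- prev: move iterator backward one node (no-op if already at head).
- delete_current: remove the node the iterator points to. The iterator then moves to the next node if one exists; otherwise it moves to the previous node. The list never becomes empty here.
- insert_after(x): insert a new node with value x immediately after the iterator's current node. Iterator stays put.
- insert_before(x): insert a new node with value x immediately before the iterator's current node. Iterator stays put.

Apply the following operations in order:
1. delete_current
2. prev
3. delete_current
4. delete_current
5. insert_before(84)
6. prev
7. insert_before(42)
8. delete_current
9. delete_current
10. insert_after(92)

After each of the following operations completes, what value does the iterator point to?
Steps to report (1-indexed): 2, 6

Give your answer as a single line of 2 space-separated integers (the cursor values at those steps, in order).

After 1 (delete_current): list=[9, 2, 5, 6, 8, 4] cursor@9
After 2 (prev): list=[9, 2, 5, 6, 8, 4] cursor@9
After 3 (delete_current): list=[2, 5, 6, 8, 4] cursor@2
After 4 (delete_current): list=[5, 6, 8, 4] cursor@5
After 5 (insert_before(84)): list=[84, 5, 6, 8, 4] cursor@5
After 6 (prev): list=[84, 5, 6, 8, 4] cursor@84
After 7 (insert_before(42)): list=[42, 84, 5, 6, 8, 4] cursor@84
After 8 (delete_current): list=[42, 5, 6, 8, 4] cursor@5
After 9 (delete_current): list=[42, 6, 8, 4] cursor@6
After 10 (insert_after(92)): list=[42, 6, 92, 8, 4] cursor@6

Answer: 9 84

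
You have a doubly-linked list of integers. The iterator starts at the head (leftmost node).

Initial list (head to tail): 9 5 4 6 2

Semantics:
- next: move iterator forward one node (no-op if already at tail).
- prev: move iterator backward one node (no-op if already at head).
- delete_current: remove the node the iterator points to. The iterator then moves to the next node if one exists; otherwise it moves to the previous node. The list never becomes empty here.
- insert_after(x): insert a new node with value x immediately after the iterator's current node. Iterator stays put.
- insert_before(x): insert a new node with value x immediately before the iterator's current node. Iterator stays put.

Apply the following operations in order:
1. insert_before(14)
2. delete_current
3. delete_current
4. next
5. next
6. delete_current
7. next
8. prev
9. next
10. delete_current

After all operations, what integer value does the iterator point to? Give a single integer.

Answer: 4

Derivation:
After 1 (insert_before(14)): list=[14, 9, 5, 4, 6, 2] cursor@9
After 2 (delete_current): list=[14, 5, 4, 6, 2] cursor@5
After 3 (delete_current): list=[14, 4, 6, 2] cursor@4
After 4 (next): list=[14, 4, 6, 2] cursor@6
After 5 (next): list=[14, 4, 6, 2] cursor@2
After 6 (delete_current): list=[14, 4, 6] cursor@6
After 7 (next): list=[14, 4, 6] cursor@6
After 8 (prev): list=[14, 4, 6] cursor@4
After 9 (next): list=[14, 4, 6] cursor@6
After 10 (delete_current): list=[14, 4] cursor@4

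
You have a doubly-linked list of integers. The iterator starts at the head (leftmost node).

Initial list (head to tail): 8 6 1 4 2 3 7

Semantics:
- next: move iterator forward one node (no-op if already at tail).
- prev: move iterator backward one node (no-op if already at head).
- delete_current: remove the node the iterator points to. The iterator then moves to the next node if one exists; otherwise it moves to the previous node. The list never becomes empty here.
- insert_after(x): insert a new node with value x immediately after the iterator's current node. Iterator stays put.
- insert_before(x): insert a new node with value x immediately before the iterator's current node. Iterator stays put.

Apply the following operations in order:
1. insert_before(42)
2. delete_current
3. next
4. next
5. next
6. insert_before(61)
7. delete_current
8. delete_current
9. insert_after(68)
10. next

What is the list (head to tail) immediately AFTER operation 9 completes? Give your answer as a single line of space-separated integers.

After 1 (insert_before(42)): list=[42, 8, 6, 1, 4, 2, 3, 7] cursor@8
After 2 (delete_current): list=[42, 6, 1, 4, 2, 3, 7] cursor@6
After 3 (next): list=[42, 6, 1, 4, 2, 3, 7] cursor@1
After 4 (next): list=[42, 6, 1, 4, 2, 3, 7] cursor@4
After 5 (next): list=[42, 6, 1, 4, 2, 3, 7] cursor@2
After 6 (insert_before(61)): list=[42, 6, 1, 4, 61, 2, 3, 7] cursor@2
After 7 (delete_current): list=[42, 6, 1, 4, 61, 3, 7] cursor@3
After 8 (delete_current): list=[42, 6, 1, 4, 61, 7] cursor@7
After 9 (insert_after(68)): list=[42, 6, 1, 4, 61, 7, 68] cursor@7

Answer: 42 6 1 4 61 7 68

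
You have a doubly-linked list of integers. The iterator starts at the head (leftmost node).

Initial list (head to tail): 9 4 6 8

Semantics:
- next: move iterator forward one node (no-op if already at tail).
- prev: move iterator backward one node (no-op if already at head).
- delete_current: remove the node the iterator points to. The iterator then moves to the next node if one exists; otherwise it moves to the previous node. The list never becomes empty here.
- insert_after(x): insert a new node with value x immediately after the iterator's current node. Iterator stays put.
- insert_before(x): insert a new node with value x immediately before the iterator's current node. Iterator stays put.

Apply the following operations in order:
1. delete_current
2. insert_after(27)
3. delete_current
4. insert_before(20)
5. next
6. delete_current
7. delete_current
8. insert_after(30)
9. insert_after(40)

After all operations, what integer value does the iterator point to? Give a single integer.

Answer: 27

Derivation:
After 1 (delete_current): list=[4, 6, 8] cursor@4
After 2 (insert_after(27)): list=[4, 27, 6, 8] cursor@4
After 3 (delete_current): list=[27, 6, 8] cursor@27
After 4 (insert_before(20)): list=[20, 27, 6, 8] cursor@27
After 5 (next): list=[20, 27, 6, 8] cursor@6
After 6 (delete_current): list=[20, 27, 8] cursor@8
After 7 (delete_current): list=[20, 27] cursor@27
After 8 (insert_after(30)): list=[20, 27, 30] cursor@27
After 9 (insert_after(40)): list=[20, 27, 40, 30] cursor@27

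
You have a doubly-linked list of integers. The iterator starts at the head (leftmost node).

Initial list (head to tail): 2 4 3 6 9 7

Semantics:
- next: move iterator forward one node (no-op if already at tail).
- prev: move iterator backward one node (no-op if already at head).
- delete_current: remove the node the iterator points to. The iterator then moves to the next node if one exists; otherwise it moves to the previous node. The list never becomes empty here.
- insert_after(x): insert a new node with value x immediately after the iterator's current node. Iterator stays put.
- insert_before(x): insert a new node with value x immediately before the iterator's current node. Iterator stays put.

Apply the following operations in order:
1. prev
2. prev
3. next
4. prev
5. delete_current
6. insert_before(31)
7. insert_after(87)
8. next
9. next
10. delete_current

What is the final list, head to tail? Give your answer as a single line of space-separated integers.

After 1 (prev): list=[2, 4, 3, 6, 9, 7] cursor@2
After 2 (prev): list=[2, 4, 3, 6, 9, 7] cursor@2
After 3 (next): list=[2, 4, 3, 6, 9, 7] cursor@4
After 4 (prev): list=[2, 4, 3, 6, 9, 7] cursor@2
After 5 (delete_current): list=[4, 3, 6, 9, 7] cursor@4
After 6 (insert_before(31)): list=[31, 4, 3, 6, 9, 7] cursor@4
After 7 (insert_after(87)): list=[31, 4, 87, 3, 6, 9, 7] cursor@4
After 8 (next): list=[31, 4, 87, 3, 6, 9, 7] cursor@87
After 9 (next): list=[31, 4, 87, 3, 6, 9, 7] cursor@3
After 10 (delete_current): list=[31, 4, 87, 6, 9, 7] cursor@6

Answer: 31 4 87 6 9 7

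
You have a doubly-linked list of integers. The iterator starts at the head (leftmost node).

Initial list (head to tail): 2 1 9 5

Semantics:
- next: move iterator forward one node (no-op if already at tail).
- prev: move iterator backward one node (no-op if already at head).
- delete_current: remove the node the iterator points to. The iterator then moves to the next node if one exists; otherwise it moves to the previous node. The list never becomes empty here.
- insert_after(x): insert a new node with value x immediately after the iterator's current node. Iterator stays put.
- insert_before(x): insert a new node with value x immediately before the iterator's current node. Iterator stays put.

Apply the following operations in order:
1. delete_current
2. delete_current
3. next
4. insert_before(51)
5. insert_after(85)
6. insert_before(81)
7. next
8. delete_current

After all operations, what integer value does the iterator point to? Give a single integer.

Answer: 5

Derivation:
After 1 (delete_current): list=[1, 9, 5] cursor@1
After 2 (delete_current): list=[9, 5] cursor@9
After 3 (next): list=[9, 5] cursor@5
After 4 (insert_before(51)): list=[9, 51, 5] cursor@5
After 5 (insert_after(85)): list=[9, 51, 5, 85] cursor@5
After 6 (insert_before(81)): list=[9, 51, 81, 5, 85] cursor@5
After 7 (next): list=[9, 51, 81, 5, 85] cursor@85
After 8 (delete_current): list=[9, 51, 81, 5] cursor@5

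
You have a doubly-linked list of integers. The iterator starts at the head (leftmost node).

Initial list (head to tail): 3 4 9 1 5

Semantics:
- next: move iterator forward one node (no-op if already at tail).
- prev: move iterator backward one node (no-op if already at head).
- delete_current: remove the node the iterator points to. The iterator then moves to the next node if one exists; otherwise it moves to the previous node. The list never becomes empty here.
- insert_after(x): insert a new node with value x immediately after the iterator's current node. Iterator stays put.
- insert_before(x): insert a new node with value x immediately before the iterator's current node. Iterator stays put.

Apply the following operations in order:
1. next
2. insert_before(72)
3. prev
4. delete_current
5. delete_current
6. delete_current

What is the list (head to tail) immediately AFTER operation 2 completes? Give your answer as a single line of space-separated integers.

After 1 (next): list=[3, 4, 9, 1, 5] cursor@4
After 2 (insert_before(72)): list=[3, 72, 4, 9, 1, 5] cursor@4

Answer: 3 72 4 9 1 5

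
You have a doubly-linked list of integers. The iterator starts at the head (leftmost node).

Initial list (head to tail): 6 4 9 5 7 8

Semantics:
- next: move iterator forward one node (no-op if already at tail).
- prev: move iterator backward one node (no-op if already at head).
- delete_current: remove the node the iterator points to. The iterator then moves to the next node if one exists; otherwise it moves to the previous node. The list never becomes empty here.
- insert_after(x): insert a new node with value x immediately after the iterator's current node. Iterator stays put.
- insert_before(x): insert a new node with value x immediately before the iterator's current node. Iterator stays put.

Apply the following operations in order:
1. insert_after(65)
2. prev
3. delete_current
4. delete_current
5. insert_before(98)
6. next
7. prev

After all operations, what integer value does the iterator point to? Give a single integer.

After 1 (insert_after(65)): list=[6, 65, 4, 9, 5, 7, 8] cursor@6
After 2 (prev): list=[6, 65, 4, 9, 5, 7, 8] cursor@6
After 3 (delete_current): list=[65, 4, 9, 5, 7, 8] cursor@65
After 4 (delete_current): list=[4, 9, 5, 7, 8] cursor@4
After 5 (insert_before(98)): list=[98, 4, 9, 5, 7, 8] cursor@4
After 6 (next): list=[98, 4, 9, 5, 7, 8] cursor@9
After 7 (prev): list=[98, 4, 9, 5, 7, 8] cursor@4

Answer: 4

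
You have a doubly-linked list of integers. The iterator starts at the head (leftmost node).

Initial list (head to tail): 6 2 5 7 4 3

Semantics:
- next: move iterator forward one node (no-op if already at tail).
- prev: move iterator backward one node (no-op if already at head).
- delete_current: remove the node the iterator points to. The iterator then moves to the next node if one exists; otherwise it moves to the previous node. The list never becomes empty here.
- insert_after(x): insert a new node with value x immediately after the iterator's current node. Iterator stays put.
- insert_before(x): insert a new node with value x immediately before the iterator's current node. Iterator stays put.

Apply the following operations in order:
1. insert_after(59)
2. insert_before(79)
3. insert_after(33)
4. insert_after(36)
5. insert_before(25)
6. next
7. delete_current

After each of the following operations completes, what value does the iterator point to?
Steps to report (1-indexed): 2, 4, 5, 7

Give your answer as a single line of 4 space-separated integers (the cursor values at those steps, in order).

After 1 (insert_after(59)): list=[6, 59, 2, 5, 7, 4, 3] cursor@6
After 2 (insert_before(79)): list=[79, 6, 59, 2, 5, 7, 4, 3] cursor@6
After 3 (insert_after(33)): list=[79, 6, 33, 59, 2, 5, 7, 4, 3] cursor@6
After 4 (insert_after(36)): list=[79, 6, 36, 33, 59, 2, 5, 7, 4, 3] cursor@6
After 5 (insert_before(25)): list=[79, 25, 6, 36, 33, 59, 2, 5, 7, 4, 3] cursor@6
After 6 (next): list=[79, 25, 6, 36, 33, 59, 2, 5, 7, 4, 3] cursor@36
After 7 (delete_current): list=[79, 25, 6, 33, 59, 2, 5, 7, 4, 3] cursor@33

Answer: 6 6 6 33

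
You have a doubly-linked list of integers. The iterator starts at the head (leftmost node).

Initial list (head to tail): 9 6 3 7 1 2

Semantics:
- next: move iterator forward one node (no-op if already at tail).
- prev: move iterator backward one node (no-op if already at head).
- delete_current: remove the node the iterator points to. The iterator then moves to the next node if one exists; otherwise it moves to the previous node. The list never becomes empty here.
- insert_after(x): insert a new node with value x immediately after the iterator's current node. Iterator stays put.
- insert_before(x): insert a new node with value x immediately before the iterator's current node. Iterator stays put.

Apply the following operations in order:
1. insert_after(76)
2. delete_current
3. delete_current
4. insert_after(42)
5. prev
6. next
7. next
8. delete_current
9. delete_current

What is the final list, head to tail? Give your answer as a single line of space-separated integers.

After 1 (insert_after(76)): list=[9, 76, 6, 3, 7, 1, 2] cursor@9
After 2 (delete_current): list=[76, 6, 3, 7, 1, 2] cursor@76
After 3 (delete_current): list=[6, 3, 7, 1, 2] cursor@6
After 4 (insert_after(42)): list=[6, 42, 3, 7, 1, 2] cursor@6
After 5 (prev): list=[6, 42, 3, 7, 1, 2] cursor@6
After 6 (next): list=[6, 42, 3, 7, 1, 2] cursor@42
After 7 (next): list=[6, 42, 3, 7, 1, 2] cursor@3
After 8 (delete_current): list=[6, 42, 7, 1, 2] cursor@7
After 9 (delete_current): list=[6, 42, 1, 2] cursor@1

Answer: 6 42 1 2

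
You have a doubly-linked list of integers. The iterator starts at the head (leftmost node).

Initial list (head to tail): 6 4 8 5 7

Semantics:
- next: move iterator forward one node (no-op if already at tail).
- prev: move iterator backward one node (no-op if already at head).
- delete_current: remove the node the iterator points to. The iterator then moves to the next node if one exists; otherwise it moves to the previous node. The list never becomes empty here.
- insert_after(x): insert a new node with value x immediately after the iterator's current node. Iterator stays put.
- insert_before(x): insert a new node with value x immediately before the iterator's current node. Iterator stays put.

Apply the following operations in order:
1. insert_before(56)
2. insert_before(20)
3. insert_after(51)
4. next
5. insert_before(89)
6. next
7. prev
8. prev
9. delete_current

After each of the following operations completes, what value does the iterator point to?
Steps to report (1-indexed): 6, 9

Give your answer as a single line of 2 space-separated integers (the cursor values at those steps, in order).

Answer: 4 51

Derivation:
After 1 (insert_before(56)): list=[56, 6, 4, 8, 5, 7] cursor@6
After 2 (insert_before(20)): list=[56, 20, 6, 4, 8, 5, 7] cursor@6
After 3 (insert_after(51)): list=[56, 20, 6, 51, 4, 8, 5, 7] cursor@6
After 4 (next): list=[56, 20, 6, 51, 4, 8, 5, 7] cursor@51
After 5 (insert_before(89)): list=[56, 20, 6, 89, 51, 4, 8, 5, 7] cursor@51
After 6 (next): list=[56, 20, 6, 89, 51, 4, 8, 5, 7] cursor@4
After 7 (prev): list=[56, 20, 6, 89, 51, 4, 8, 5, 7] cursor@51
After 8 (prev): list=[56, 20, 6, 89, 51, 4, 8, 5, 7] cursor@89
After 9 (delete_current): list=[56, 20, 6, 51, 4, 8, 5, 7] cursor@51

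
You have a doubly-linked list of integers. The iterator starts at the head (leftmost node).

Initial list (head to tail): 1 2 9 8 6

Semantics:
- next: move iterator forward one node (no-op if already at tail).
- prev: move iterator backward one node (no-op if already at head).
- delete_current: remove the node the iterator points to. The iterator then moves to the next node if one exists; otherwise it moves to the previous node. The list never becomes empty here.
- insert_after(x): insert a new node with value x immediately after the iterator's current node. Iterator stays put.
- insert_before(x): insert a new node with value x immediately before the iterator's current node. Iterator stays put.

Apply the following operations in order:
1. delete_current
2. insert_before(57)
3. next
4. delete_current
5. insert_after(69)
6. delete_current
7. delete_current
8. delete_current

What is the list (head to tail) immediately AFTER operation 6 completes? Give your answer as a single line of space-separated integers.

After 1 (delete_current): list=[2, 9, 8, 6] cursor@2
After 2 (insert_before(57)): list=[57, 2, 9, 8, 6] cursor@2
After 3 (next): list=[57, 2, 9, 8, 6] cursor@9
After 4 (delete_current): list=[57, 2, 8, 6] cursor@8
After 5 (insert_after(69)): list=[57, 2, 8, 69, 6] cursor@8
After 6 (delete_current): list=[57, 2, 69, 6] cursor@69

Answer: 57 2 69 6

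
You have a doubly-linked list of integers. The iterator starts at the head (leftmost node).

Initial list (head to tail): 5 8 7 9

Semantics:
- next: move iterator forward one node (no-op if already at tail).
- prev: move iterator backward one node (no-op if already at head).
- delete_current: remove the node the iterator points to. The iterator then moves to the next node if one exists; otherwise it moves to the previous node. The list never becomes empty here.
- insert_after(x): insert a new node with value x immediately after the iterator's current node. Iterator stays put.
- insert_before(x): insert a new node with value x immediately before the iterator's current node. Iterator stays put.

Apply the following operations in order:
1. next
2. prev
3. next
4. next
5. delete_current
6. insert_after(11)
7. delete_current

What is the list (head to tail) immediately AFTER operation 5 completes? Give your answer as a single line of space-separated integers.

After 1 (next): list=[5, 8, 7, 9] cursor@8
After 2 (prev): list=[5, 8, 7, 9] cursor@5
After 3 (next): list=[5, 8, 7, 9] cursor@8
After 4 (next): list=[5, 8, 7, 9] cursor@7
After 5 (delete_current): list=[5, 8, 9] cursor@9

Answer: 5 8 9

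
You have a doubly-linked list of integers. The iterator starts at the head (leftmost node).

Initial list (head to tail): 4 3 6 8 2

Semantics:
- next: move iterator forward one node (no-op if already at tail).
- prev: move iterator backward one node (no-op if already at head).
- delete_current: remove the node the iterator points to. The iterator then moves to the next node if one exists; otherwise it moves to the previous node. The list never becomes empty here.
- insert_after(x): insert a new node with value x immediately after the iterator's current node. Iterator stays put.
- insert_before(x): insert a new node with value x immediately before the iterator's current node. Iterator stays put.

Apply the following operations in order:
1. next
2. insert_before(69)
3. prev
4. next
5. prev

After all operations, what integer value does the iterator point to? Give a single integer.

After 1 (next): list=[4, 3, 6, 8, 2] cursor@3
After 2 (insert_before(69)): list=[4, 69, 3, 6, 8, 2] cursor@3
After 3 (prev): list=[4, 69, 3, 6, 8, 2] cursor@69
After 4 (next): list=[4, 69, 3, 6, 8, 2] cursor@3
After 5 (prev): list=[4, 69, 3, 6, 8, 2] cursor@69

Answer: 69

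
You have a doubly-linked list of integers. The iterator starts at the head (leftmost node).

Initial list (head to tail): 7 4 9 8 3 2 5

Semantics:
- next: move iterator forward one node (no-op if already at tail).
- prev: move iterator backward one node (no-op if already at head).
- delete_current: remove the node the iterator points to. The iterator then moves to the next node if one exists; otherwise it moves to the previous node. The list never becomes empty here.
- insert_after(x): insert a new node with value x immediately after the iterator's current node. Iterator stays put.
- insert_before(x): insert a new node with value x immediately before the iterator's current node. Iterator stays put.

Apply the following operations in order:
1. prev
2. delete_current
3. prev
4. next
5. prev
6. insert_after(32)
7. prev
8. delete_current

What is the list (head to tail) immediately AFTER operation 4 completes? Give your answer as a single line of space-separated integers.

After 1 (prev): list=[7, 4, 9, 8, 3, 2, 5] cursor@7
After 2 (delete_current): list=[4, 9, 8, 3, 2, 5] cursor@4
After 3 (prev): list=[4, 9, 8, 3, 2, 5] cursor@4
After 4 (next): list=[4, 9, 8, 3, 2, 5] cursor@9

Answer: 4 9 8 3 2 5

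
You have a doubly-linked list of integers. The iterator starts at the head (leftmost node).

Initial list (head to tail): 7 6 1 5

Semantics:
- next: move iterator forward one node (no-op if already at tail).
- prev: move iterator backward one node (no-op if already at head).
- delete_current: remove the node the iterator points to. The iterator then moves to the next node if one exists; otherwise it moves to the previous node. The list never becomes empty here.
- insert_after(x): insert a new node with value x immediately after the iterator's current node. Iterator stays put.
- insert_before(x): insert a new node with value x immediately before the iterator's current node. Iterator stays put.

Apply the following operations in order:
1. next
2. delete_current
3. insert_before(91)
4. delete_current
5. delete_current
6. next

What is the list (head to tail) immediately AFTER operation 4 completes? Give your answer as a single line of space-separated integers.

After 1 (next): list=[7, 6, 1, 5] cursor@6
After 2 (delete_current): list=[7, 1, 5] cursor@1
After 3 (insert_before(91)): list=[7, 91, 1, 5] cursor@1
After 4 (delete_current): list=[7, 91, 5] cursor@5

Answer: 7 91 5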